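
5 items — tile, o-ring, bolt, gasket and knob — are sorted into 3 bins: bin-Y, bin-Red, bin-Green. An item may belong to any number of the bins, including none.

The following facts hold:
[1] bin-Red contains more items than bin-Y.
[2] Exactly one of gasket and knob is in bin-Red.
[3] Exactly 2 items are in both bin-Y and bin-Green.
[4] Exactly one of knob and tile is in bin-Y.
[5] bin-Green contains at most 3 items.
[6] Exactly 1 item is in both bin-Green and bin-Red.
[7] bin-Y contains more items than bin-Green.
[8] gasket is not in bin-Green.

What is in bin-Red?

bin-Red = {bolt, gasket, o-ring, tile}

From (8): gasket ∉ bin-Green.
Suppose tile ∉ bin-Red: no assignment then satisfies all the clues, so tile ∈ bin-Red.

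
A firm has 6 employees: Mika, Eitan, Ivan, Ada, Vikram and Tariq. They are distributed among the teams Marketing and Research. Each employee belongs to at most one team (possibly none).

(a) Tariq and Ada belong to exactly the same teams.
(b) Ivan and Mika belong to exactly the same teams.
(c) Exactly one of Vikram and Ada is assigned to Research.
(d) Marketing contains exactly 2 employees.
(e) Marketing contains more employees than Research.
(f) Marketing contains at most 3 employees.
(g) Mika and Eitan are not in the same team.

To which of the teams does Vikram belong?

Vikram: Research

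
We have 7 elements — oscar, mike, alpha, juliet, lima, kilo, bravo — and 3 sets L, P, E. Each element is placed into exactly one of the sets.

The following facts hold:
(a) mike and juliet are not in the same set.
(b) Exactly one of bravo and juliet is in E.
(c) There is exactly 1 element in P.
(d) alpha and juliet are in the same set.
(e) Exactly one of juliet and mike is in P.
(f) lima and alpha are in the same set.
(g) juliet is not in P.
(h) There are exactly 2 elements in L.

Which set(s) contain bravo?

From (g): juliet ∉ P.
(d): alpha matches juliet: alpha ∉ P.
(e) (exactly one): mike ∈ P.
(f): lima matches alpha: lima ∉ P.
(c): P already has 1, so the rest are out.
Suppose bravo ∉ L: no assignment then satisfies all the clues, so bravo ∈ L.

bravo: L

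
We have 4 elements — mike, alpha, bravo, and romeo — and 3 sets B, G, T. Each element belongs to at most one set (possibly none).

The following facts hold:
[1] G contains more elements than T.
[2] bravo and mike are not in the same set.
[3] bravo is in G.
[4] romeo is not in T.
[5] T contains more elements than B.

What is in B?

B = {}

From (3): bravo ∈ G.
From (4): romeo ∉ T.
(2): mike ∉ G.
Suppose mike ∈ B: no assignment then satisfies all the clues, so mike ∉ B.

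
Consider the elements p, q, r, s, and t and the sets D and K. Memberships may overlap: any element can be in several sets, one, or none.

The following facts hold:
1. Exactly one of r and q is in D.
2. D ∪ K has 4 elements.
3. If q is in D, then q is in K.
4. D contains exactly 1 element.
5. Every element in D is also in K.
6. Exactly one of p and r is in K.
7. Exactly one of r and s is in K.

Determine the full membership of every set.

D = {q}; K = {p, q, s, t}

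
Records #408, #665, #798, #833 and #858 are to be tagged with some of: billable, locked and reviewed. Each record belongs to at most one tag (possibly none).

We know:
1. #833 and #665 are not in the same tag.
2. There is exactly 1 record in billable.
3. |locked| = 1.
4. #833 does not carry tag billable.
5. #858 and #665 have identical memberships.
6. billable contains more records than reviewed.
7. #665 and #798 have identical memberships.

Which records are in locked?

locked = {#833}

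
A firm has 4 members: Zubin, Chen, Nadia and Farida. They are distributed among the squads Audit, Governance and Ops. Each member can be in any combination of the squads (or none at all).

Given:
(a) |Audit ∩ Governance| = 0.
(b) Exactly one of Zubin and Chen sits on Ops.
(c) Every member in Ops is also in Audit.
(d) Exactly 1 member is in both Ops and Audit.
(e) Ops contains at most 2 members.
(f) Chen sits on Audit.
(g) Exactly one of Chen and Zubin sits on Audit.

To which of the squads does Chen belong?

From (f): Chen ∈ Audit.
(g) (exactly one): Zubin ∉ Audit.
(c) contrapositive: Zubin ∉ Ops.
(b) (exactly one): Chen ∈ Ops.
Suppose Chen ∈ Governance: no assignment then satisfies all the clues, so Chen ∉ Governance.

Chen: Audit, Ops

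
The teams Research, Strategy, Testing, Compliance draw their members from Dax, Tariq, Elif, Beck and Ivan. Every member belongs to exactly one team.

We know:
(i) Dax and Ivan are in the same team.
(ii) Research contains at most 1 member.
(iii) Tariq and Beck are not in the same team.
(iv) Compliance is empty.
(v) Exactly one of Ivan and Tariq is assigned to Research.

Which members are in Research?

Research = {Tariq}

(iv): Compliance already has 0, so the rest are out.
Suppose Dax ∈ Research: no assignment then satisfies all the clues, so Dax ∉ Research.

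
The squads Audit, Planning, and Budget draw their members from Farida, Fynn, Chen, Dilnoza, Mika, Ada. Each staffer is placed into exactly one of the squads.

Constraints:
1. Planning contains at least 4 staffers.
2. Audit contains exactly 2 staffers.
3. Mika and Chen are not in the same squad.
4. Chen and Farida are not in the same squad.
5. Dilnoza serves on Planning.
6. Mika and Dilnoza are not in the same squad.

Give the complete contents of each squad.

Audit = {Farida, Mika}; Planning = {Ada, Chen, Dilnoza, Fynn}; Budget = {}

From (5): Dilnoza ∈ Planning.
(6): Mika ∉ Planning.
Suppose Farida ∉ Audit: no assignment then satisfies all the clues, so Farida ∈ Audit.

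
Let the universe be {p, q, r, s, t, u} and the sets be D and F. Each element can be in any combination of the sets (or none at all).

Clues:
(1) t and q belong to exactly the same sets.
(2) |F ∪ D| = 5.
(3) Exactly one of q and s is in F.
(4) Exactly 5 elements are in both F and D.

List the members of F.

F = {p, q, r, t, u}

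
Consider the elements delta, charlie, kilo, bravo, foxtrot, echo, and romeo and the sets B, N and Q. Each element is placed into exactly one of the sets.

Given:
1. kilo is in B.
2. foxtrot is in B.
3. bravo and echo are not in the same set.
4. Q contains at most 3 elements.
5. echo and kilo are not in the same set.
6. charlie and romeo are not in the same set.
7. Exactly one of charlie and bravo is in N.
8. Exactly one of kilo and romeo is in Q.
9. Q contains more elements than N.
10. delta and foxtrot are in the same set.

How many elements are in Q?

2

From (1): kilo ∈ B.
From (2): foxtrot ∈ B.
(5): echo ∉ B.
(8) (exactly one): romeo ∈ Q.
(10): delta matches foxtrot: delta ∈ B.
(6): charlie ∉ Q.
Suppose bravo ∈ Q: no assignment then satisfies all the clues, so bravo ∉ Q.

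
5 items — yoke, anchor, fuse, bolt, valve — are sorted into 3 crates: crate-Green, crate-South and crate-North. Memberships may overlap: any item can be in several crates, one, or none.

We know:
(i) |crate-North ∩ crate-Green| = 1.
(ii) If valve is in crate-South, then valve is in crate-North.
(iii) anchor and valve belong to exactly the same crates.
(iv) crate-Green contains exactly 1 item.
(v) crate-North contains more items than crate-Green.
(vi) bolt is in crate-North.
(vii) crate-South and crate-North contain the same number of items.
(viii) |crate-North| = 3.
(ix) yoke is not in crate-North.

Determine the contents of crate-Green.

crate-Green = {bolt}

From (vi): bolt ∈ crate-North.
From (ix): yoke ∉ crate-North.
Suppose yoke ∈ crate-Green: no assignment then satisfies all the clues, so yoke ∉ crate-Green.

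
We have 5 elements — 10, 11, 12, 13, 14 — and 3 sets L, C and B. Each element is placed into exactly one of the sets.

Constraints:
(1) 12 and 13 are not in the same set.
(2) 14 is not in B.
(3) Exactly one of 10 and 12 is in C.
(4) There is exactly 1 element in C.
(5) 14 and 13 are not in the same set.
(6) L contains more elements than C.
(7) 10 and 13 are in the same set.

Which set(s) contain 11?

11: L

From (2): 14 ∉ B.
Suppose 11 ∉ L: no assignment then satisfies all the clues, so 11 ∈ L.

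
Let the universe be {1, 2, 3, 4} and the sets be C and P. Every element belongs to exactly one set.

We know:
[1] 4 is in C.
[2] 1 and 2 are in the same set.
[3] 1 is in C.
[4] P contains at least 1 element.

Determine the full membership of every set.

C = {1, 2, 4}; P = {3}

From (1): 4 ∈ C.
From (3): 1 ∈ C.
(2): 2 matches 1: 2 ∈ C.
(4): only 1 candidates remain for P, so all are in.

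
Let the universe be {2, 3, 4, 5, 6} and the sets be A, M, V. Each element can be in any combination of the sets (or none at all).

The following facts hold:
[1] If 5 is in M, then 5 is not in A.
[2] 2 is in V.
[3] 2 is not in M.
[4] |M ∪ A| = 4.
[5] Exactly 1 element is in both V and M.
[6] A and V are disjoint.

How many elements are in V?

2

From (2): 2 ∈ V.
From (3): 2 ∉ M.
(6) (disjoint): 2 ∉ A.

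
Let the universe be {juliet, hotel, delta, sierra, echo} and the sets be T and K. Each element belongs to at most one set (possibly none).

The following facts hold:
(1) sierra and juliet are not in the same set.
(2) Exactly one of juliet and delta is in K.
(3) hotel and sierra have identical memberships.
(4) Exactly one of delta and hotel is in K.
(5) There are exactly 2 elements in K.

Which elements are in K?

K = {delta, echo}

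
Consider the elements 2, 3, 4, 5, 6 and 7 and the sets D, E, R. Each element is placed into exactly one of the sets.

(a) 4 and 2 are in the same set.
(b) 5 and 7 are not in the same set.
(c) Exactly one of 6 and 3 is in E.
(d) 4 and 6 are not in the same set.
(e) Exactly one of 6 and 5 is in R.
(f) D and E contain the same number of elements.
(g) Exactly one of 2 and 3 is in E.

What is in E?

E = {3, 5}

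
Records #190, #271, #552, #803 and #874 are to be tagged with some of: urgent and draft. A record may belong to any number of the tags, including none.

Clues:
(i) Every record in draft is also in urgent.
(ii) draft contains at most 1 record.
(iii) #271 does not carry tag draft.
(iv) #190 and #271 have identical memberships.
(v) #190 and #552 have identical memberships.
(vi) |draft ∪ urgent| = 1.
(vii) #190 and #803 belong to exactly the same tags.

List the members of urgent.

urgent = {#874}

From (iii): #271 ∉ draft.
(iv): #190 matches #271: #190 ∉ draft.
(v): #552 matches #190: #552 ∉ draft.
(vii): #803 matches #190: #803 ∉ draft.
Suppose #190 ∈ urgent: no assignment then satisfies all the clues, so #190 ∉ urgent.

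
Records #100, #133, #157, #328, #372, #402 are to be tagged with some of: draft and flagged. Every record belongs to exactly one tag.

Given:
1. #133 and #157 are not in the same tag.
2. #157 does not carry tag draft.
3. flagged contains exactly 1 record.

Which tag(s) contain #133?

From (2): #157 ∉ draft.
Only one tag left: #157 ∈ flagged.
(1): #133 ∉ flagged.
(3): flagged already has 1, so the rest are out.
Only one tag left: #100 ∈ draft.
Only one tag left: #133 ∈ draft.
Only one tag left: #328 ∈ draft.
Only one tag left: #372 ∈ draft.
Only one tag left: #402 ∈ draft.

#133: draft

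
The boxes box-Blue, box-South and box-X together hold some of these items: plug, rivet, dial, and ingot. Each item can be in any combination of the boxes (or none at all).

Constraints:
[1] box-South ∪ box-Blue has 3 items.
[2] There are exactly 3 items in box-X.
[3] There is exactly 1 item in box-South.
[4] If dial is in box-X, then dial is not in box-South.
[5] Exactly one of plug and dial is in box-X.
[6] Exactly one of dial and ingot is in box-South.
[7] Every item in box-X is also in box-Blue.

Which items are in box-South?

box-South = {ingot}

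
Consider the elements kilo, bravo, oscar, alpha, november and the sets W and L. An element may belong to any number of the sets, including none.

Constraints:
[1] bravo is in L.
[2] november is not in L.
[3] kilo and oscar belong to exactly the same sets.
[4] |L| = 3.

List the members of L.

L = {bravo, kilo, oscar}

From (1): bravo ∈ L.
From (2): november ∉ L.
Suppose kilo ∉ L: no assignment then satisfies all the clues, so kilo ∈ L.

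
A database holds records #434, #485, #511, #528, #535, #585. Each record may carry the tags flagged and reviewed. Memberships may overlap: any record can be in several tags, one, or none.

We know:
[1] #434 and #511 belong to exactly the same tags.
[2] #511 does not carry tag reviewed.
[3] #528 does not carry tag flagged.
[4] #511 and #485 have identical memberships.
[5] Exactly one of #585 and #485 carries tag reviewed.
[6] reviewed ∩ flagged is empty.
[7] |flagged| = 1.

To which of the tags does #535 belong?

#535: flagged

From (2): #511 ∉ reviewed.
From (3): #528 ∉ flagged.
(1): #434 matches #511: #434 ∉ reviewed.
(4): #485 matches #511: #485 ∉ reviewed.
(5) (exactly one): #585 ∈ reviewed.
(6) (disjoint): #585 ∉ flagged.
Suppose #535 ∉ flagged: no assignment then satisfies all the clues, so #535 ∈ flagged.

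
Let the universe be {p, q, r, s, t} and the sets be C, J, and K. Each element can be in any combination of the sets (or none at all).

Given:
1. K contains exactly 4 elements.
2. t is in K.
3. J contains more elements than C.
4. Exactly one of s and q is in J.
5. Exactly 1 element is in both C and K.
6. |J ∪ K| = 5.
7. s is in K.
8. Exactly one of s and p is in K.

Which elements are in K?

From (2): t ∈ K.
From (7): s ∈ K.
(8) (exactly one): p ∉ K.
(1): only 4 candidates remain for K, so all are in.

K = {q, r, s, t}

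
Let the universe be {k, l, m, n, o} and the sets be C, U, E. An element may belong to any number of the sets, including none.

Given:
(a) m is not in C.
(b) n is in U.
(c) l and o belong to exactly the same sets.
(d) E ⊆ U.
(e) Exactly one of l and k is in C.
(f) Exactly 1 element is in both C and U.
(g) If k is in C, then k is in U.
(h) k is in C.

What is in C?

C = {k}

From (a): m ∉ C.
From (b): n ∈ U.
From (h): k ∈ C.
(e) (exactly one): l ∉ C.
(g): k ∈ U.
(c): o matches l: o ∉ C.
Suppose n ∈ C: no assignment then satisfies all the clues, so n ∉ C.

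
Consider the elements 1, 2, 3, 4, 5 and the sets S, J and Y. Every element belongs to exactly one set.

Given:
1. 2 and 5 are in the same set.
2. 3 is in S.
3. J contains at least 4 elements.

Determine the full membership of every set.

S = {3}; J = {1, 2, 4, 5}; Y = {}

From (2): 3 ∈ S.
(3): only 4 candidates remain for J, so all are in.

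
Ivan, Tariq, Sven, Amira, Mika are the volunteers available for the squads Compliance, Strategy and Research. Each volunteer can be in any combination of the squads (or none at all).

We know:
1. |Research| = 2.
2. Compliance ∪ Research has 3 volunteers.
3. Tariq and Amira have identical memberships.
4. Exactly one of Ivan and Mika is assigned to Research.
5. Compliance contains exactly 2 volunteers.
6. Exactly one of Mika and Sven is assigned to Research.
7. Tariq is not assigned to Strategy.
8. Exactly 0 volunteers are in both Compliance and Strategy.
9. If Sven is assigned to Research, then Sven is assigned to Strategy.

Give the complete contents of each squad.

From (7): Tariq ∉ Strategy.
(3): Amira matches Tariq: Amira ∉ Strategy.
Suppose Ivan ∉ Compliance: no assignment then satisfies all the clues, so Ivan ∈ Compliance.

Compliance = {Ivan, Mika}; Strategy = {Sven}; Research = {Ivan, Sven}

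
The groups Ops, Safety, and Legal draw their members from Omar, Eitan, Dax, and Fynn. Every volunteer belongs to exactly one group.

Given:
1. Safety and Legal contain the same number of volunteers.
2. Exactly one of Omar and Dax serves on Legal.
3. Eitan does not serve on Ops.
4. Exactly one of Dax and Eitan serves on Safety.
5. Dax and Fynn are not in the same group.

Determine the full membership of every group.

From (3): Eitan ∉ Ops.
Suppose Omar ∉ Ops: no assignment then satisfies all the clues, so Omar ∈ Ops.

Ops = {Fynn, Omar}; Safety = {Eitan}; Legal = {Dax}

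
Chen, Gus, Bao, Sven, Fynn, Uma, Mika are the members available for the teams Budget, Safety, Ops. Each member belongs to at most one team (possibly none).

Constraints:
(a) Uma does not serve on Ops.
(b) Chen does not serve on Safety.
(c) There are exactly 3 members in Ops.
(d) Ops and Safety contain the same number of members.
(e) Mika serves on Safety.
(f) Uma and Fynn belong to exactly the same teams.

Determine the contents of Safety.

Safety = {Fynn, Mika, Uma}

From (a): Uma ∉ Ops.
From (b): Chen ∉ Safety.
From (e): Mika ∈ Safety.
(f): Fynn matches Uma: Fynn ∉ Ops.
Suppose Gus ∈ Safety: no assignment then satisfies all the clues, so Gus ∉ Safety.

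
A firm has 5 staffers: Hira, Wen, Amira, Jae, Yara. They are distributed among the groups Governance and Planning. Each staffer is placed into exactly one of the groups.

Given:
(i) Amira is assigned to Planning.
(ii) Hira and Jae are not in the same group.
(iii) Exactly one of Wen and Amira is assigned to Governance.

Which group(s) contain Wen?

Wen: Governance

From (i): Amira ∈ Planning.
(iii) (exactly one): Wen ∈ Governance.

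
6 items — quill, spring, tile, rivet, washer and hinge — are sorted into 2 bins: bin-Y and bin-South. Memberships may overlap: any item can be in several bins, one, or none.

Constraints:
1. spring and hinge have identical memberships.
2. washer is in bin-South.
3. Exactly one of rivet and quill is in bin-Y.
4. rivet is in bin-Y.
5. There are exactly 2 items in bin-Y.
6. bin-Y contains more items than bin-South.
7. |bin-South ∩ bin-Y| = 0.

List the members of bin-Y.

bin-Y = {rivet, tile}

From (2): washer ∈ bin-South.
From (4): rivet ∈ bin-Y.
(3) (exactly one): quill ∉ bin-Y.
Suppose spring ∈ bin-Y: no assignment then satisfies all the clues, so spring ∉ bin-Y.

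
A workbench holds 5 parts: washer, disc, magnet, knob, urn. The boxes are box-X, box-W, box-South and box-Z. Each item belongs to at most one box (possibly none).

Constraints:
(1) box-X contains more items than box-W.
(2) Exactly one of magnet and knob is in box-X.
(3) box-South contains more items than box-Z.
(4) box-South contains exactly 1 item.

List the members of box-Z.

box-Z = {}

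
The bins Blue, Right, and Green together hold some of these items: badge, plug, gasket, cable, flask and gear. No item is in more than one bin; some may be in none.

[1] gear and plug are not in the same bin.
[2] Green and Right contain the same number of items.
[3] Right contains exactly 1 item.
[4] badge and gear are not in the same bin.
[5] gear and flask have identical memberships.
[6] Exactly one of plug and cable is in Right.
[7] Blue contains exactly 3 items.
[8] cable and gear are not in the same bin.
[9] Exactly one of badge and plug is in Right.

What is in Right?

Right = {plug}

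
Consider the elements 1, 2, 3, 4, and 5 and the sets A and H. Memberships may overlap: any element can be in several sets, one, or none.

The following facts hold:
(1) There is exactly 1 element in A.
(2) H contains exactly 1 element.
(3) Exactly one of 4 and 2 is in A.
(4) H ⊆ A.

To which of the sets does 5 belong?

5: none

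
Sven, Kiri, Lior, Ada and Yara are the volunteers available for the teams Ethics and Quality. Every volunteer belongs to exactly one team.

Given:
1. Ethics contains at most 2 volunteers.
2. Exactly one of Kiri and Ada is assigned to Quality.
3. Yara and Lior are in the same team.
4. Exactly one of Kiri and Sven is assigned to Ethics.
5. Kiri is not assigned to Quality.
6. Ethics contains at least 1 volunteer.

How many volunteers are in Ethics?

1

From (5): Kiri ∉ Quality.
(2) (exactly one): Ada ∈ Quality.
Only one team left: Kiri ∈ Ethics.
(4) (exactly one): Sven ∉ Ethics.
Only one team left: Sven ∈ Quality.
Suppose Lior ∈ Ethics: no assignment then satisfies all the clues, so Lior ∉ Ethics.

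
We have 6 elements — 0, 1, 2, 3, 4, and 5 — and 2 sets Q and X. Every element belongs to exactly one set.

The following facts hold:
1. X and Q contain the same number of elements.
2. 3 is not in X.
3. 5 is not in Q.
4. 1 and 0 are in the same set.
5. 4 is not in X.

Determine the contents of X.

X = {0, 1, 5}

From (2): 3 ∉ X.
From (3): 5 ∉ Q.
From (5): 4 ∉ X.
Only one set left: 3 ∈ Q.
Only one set left: 4 ∈ Q.
Only one set left: 5 ∈ X.
Suppose 0 ∉ X: no assignment then satisfies all the clues, so 0 ∈ X.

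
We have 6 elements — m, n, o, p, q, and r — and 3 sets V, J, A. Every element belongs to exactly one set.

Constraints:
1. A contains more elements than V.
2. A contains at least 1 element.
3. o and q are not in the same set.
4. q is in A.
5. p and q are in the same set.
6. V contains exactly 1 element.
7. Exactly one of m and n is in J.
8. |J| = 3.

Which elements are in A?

A = {p, q}

From (4): q ∈ A.
(3): o ∉ A.
(5): p matches q: p ∉ V.
(5): p matches q: p ∉ J.
(5): p matches q: p ∈ A.
Suppose m ∈ A: no assignment then satisfies all the clues, so m ∉ A.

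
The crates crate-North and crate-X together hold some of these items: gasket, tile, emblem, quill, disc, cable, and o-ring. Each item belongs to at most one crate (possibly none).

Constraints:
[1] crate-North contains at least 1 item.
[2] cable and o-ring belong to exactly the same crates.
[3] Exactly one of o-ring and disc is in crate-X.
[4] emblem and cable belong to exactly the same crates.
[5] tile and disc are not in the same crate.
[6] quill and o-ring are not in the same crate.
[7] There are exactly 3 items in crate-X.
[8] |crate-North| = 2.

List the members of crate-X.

crate-X = {cable, emblem, o-ring}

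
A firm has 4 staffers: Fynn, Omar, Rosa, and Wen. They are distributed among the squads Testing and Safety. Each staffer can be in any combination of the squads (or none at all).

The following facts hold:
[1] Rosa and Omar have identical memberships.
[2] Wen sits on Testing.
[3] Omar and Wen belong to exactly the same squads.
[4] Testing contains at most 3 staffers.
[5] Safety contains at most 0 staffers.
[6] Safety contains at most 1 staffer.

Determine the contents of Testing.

From (2): Wen ∈ Testing.
(3): Omar matches Wen: Omar ∈ Testing.
(5): Safety already has 0, so the rest are out.
(1): Rosa matches Omar: Rosa ∈ Testing.
(4): Testing already has 3, so the rest are out.

Testing = {Omar, Rosa, Wen}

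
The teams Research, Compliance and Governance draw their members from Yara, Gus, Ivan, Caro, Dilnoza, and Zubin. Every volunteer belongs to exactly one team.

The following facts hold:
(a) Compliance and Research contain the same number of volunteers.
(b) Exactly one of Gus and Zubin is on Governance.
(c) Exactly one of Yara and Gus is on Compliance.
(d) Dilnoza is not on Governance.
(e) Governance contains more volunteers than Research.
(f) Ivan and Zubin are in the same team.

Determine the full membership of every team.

Research = {Dilnoza}; Compliance = {Gus}; Governance = {Caro, Ivan, Yara, Zubin}

From (d): Dilnoza ∉ Governance.
Suppose Yara ∈ Research: no assignment then satisfies all the clues, so Yara ∉ Research.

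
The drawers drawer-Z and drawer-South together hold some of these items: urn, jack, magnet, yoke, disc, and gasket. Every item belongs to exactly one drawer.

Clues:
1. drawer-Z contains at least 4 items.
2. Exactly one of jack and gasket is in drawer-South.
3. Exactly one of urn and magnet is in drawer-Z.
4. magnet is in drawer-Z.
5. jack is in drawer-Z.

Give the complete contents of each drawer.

drawer-Z = {disc, jack, magnet, yoke}; drawer-South = {gasket, urn}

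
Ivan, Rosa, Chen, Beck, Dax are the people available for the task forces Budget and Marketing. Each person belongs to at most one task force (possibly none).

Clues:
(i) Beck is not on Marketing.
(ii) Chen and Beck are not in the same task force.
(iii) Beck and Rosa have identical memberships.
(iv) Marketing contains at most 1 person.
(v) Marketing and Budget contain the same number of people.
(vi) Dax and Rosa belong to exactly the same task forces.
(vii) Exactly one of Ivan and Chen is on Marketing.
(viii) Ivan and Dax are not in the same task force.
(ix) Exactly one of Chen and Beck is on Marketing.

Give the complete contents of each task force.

Budget = {Ivan}; Marketing = {Chen}

From (i): Beck ∉ Marketing.
(iii): Rosa matches Beck: Rosa ∉ Marketing.
(vi): Dax matches Rosa: Dax ∉ Marketing.
(ix) (exactly one): Chen ∈ Marketing.
(iv): Marketing already has 1, so the rest are out.
Suppose Ivan ∉ Budget: no assignment then satisfies all the clues, so Ivan ∈ Budget.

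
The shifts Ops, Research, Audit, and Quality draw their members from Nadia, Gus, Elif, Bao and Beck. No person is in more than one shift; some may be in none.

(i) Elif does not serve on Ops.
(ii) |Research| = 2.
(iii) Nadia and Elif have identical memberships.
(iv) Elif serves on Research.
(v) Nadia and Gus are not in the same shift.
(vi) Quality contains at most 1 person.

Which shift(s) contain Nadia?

From (i): Elif ∉ Ops.
From (iv): Elif ∈ Research.
(iii): Nadia matches Elif: Nadia ∉ Ops.
(iii): Nadia matches Elif: Nadia ∈ Research.
(v): Gus ∉ Research.
(ii): Research already has 2, so the rest are out.

Nadia: Research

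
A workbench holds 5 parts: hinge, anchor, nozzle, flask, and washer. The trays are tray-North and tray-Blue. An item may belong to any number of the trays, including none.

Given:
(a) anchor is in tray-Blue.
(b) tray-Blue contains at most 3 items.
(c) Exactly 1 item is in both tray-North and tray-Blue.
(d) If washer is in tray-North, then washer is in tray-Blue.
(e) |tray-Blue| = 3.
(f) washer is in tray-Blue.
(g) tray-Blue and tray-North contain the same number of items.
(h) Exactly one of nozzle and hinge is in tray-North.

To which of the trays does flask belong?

flask: tray-North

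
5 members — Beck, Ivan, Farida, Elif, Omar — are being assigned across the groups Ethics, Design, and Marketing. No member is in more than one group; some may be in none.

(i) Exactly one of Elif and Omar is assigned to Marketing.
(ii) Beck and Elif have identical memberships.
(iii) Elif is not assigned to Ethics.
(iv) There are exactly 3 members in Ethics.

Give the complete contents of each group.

Ethics = {Farida, Ivan, Omar}; Design = {}; Marketing = {Beck, Elif}

From (iii): Elif ∉ Ethics.
(ii): Beck matches Elif: Beck ∉ Ethics.
(iv): only 3 candidates remain for Ethics, so all are in.
(i) (exactly one): Elif ∈ Marketing.
(ii): Beck matches Elif: Beck ∉ Design.
(ii): Beck matches Elif: Beck ∈ Marketing.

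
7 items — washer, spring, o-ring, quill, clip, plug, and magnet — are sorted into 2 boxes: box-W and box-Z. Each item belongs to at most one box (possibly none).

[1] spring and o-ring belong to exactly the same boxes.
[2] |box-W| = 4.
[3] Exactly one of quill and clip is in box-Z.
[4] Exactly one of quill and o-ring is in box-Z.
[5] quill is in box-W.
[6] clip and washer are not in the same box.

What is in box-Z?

box-Z = {clip, o-ring, spring}

From (5): quill ∈ box-W.
(3) (exactly one): clip ∈ box-Z.
(4) (exactly one): o-ring ∈ box-Z.
(6): washer ∉ box-Z.
(1): spring matches o-ring: spring ∉ box-W.
(1): spring matches o-ring: spring ∈ box-Z.
(2): only 4 candidates remain for box-W, so all are in.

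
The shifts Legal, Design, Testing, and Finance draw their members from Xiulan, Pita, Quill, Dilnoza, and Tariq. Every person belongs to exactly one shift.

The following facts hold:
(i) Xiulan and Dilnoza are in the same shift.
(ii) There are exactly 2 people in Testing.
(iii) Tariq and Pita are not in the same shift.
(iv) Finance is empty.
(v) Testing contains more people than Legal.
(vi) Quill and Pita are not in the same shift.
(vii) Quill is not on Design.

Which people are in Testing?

Testing = {Quill, Tariq}

From (vii): Quill ∉ Design.
(iv): Finance already has 0, so the rest are out.
Suppose Xiulan ∈ Testing: no assignment then satisfies all the clues, so Xiulan ∉ Testing.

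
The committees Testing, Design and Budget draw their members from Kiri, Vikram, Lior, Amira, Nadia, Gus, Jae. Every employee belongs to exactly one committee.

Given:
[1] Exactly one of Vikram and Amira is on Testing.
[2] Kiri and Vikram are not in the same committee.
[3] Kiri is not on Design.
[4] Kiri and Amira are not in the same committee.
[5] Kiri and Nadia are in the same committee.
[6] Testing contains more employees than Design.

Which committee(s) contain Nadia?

Nadia: Budget

From (3): Kiri ∉ Design.
(5): Nadia matches Kiri: Nadia ∉ Design.
Suppose Nadia ∈ Testing: no assignment then satisfies all the clues, so Nadia ∉ Testing.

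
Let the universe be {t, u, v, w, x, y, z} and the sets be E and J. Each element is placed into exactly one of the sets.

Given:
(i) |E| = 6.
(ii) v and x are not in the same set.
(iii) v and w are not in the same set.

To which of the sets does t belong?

t: E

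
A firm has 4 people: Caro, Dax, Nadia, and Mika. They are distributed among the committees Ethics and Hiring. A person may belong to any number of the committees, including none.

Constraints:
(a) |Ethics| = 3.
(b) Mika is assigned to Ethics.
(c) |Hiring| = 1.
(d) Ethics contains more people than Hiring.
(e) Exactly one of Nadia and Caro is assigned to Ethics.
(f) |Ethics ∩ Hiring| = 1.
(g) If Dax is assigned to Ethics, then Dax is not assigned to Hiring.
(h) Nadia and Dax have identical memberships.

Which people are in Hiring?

Hiring = {Mika}

From (b): Mika ∈ Ethics.
Suppose Caro ∈ Hiring: no assignment then satisfies all the clues, so Caro ∉ Hiring.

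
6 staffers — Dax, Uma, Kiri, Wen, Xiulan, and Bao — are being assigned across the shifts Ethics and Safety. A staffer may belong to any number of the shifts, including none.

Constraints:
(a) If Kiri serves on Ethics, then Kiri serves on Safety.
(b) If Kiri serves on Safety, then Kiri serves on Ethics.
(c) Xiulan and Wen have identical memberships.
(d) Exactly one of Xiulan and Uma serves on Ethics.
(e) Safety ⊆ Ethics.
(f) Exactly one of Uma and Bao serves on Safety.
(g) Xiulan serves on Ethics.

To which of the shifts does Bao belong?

From (g): Xiulan ∈ Ethics.
(c): Wen matches Xiulan: Wen ∈ Ethics.
(d) (exactly one): Uma ∉ Ethics.
(e) contrapositive: Uma ∉ Safety.
(f) (exactly one): Bao ∈ Safety.
(e) with Bao ∈ Safety: Bao ∈ Ethics.

Bao: Ethics, Safety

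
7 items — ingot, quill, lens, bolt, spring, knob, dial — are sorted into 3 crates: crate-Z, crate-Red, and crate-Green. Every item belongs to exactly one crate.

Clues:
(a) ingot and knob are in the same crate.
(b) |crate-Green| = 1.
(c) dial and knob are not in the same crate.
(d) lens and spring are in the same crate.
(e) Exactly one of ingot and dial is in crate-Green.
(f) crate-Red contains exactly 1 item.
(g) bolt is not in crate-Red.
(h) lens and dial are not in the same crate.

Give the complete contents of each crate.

crate-Z = {bolt, ingot, knob, lens, spring}; crate-Red = {quill}; crate-Green = {dial}

From (g): bolt ∉ crate-Red.
Suppose ingot ∉ crate-Z: no assignment then satisfies all the clues, so ingot ∈ crate-Z.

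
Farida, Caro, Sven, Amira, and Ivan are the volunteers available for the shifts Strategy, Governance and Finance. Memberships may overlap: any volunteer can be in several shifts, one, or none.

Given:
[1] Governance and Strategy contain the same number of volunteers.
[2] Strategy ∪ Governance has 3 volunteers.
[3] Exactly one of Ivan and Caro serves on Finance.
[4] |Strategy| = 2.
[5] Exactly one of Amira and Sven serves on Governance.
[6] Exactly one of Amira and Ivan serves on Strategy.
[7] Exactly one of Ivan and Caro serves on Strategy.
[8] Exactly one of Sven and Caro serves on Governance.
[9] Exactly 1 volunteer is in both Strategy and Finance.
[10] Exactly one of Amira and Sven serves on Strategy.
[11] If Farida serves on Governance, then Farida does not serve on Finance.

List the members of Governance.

Governance = {Farida, Sven}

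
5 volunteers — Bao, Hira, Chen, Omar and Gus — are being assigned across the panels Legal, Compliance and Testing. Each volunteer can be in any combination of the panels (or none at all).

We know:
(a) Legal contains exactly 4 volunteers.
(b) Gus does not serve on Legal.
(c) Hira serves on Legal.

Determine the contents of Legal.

Legal = {Bao, Chen, Hira, Omar}

From (b): Gus ∉ Legal.
From (c): Hira ∈ Legal.
(a): only 4 candidates remain for Legal, so all are in.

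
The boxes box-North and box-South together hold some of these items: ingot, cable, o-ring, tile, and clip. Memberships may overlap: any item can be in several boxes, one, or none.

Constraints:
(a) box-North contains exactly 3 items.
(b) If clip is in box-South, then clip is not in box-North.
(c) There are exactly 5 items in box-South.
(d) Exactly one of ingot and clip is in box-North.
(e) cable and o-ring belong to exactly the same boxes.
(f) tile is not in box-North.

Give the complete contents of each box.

box-North = {cable, ingot, o-ring}; box-South = {cable, clip, ingot, o-ring, tile}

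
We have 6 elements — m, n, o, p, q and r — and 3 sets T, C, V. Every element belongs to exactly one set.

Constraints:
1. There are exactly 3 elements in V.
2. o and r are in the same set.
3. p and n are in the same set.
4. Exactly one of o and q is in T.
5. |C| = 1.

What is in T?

T = {o, r}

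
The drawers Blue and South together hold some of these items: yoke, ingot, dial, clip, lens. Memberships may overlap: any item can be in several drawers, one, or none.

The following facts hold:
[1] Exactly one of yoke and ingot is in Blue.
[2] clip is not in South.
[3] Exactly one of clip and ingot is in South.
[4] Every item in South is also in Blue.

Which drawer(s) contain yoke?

yoke: none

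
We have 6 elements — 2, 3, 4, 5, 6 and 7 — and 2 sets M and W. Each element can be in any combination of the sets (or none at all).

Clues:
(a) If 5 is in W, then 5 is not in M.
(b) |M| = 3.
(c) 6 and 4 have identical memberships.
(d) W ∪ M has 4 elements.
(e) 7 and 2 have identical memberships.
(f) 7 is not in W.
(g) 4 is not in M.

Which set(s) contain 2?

2: M

From (f): 7 ∉ W.
From (g): 4 ∉ M.
(c): 6 matches 4: 6 ∉ M.
(e): 2 matches 7: 2 ∉ W.
Suppose 2 ∉ M: no assignment then satisfies all the clues, so 2 ∈ M.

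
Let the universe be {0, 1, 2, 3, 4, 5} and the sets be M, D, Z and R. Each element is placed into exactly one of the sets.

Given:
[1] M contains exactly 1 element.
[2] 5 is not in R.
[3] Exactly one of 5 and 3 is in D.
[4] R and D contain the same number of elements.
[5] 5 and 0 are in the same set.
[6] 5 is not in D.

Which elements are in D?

From (2): 5 ∉ R.
From (6): 5 ∉ D.
(3) (exactly one): 3 ∈ D.
(5): 0 matches 5: 0 ∉ D.
(5): 0 matches 5: 0 ∉ R.
Suppose 1 ∈ D: no assignment then satisfies all the clues, so 1 ∉ D.

D = {3}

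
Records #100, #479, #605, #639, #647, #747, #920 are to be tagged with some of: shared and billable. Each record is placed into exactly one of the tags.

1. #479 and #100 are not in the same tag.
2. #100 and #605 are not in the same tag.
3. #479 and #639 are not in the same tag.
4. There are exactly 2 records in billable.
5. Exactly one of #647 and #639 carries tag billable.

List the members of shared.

shared = {#479, #605, #647, #747, #920}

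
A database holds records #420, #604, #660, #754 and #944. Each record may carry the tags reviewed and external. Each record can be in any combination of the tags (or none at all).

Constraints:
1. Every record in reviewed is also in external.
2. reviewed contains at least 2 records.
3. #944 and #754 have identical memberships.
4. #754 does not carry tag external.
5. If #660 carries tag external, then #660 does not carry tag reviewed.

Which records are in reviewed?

From (4): #754 ∉ external.
(1) contrapositive: #754 ∉ reviewed.
(3): #944 matches #754: #944 ∉ reviewed.
(3): #944 matches #754: #944 ∉ external.
Suppose #420 ∉ reviewed: no assignment then satisfies all the clues, so #420 ∈ reviewed.

reviewed = {#420, #604}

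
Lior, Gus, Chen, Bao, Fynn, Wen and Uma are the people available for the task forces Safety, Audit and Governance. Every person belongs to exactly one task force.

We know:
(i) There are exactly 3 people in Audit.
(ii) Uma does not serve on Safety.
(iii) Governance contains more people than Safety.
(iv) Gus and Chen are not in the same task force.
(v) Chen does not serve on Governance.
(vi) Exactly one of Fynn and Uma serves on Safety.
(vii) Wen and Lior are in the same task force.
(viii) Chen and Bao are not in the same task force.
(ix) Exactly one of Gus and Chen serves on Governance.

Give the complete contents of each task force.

Safety = {Fynn}; Audit = {Chen, Lior, Wen}; Governance = {Bao, Gus, Uma}

From (ii): Uma ∉ Safety.
From (v): Chen ∉ Governance.
(vi) (exactly one): Fynn ∈ Safety.
(ix) (exactly one): Gus ∈ Governance.
Suppose Lior ∈ Safety: no assignment then satisfies all the clues, so Lior ∉ Safety.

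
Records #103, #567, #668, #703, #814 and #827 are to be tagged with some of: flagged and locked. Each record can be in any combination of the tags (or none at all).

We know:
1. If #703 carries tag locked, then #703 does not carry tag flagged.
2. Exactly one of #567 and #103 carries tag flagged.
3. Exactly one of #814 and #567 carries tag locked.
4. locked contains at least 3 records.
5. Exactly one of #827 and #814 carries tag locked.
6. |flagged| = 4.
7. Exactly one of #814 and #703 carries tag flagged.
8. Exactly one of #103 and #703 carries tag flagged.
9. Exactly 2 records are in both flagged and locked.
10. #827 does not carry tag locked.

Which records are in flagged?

From (10): #827 ∉ locked.
(5) (exactly one): #814 ∈ locked.
(3) (exactly one): #567 ∉ locked.
Suppose #103 ∉ flagged: no assignment then satisfies all the clues, so #103 ∈ flagged.

flagged = {#103, #668, #814, #827}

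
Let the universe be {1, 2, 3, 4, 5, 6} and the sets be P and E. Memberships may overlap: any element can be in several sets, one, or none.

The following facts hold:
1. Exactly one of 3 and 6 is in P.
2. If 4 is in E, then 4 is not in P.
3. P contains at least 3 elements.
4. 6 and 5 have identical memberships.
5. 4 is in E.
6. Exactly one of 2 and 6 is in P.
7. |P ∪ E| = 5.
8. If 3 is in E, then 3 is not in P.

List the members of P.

From (5): 4 ∈ E.
(2): 4 ∉ P.
Suppose 1 ∉ P: no assignment then satisfies all the clues, so 1 ∈ P.

P = {1, 5, 6}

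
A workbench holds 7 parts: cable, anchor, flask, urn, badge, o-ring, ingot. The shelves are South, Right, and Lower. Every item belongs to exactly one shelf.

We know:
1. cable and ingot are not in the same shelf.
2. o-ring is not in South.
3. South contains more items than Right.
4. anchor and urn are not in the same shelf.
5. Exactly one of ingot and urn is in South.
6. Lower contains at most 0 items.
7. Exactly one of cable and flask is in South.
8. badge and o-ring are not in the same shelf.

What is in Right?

Right = {cable, o-ring, urn}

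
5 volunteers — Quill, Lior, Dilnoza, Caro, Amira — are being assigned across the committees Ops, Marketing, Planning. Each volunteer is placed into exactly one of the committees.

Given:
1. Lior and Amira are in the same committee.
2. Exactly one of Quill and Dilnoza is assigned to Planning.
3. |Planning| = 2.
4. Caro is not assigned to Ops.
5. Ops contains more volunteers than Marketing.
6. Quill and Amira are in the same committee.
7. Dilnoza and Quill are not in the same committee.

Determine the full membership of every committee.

Ops = {Amira, Lior, Quill}; Marketing = {}; Planning = {Caro, Dilnoza}

From (4): Caro ∉ Ops.
Suppose Quill ∉ Ops: no assignment then satisfies all the clues, so Quill ∈ Ops.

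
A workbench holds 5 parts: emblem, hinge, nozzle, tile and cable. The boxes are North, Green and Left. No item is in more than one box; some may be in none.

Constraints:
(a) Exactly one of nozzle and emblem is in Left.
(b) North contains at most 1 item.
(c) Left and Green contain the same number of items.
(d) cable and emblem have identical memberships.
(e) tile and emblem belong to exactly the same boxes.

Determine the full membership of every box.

North = {}; Green = {hinge}; Left = {nozzle}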